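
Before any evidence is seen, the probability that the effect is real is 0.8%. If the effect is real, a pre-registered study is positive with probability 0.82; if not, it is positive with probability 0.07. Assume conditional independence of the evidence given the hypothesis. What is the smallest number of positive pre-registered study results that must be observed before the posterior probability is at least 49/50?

4

Prior odds = 0.008/0.992 = 1/124.
Likelihood ratio of a positive = 0.82/0.07 = 82/7.
Target posterior odds = 0.98/0.02 = 49.
Need (1/124) × (82/7)ⁿ ≥ 49, i.e. (82/7)ⁿ ≥ 6076.
(82/7)³ = 551368/343 falls short of 6076 but (82/7)⁴ = 45212176/2401 reaches it, so n = 4.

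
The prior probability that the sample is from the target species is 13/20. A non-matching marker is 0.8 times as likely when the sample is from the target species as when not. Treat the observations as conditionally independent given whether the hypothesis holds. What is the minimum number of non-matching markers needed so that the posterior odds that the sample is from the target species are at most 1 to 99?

24

Prior odds: 0.65 ÷ 0.35 = 13/7.
Likelihood ratio per non-matching marker = 0.8.
Target odds = 1/99.
Need (13/7) × 0.8ⁿ ≤ 1/99, i.e. 0.8ⁿ ≤ 7/1287.
0.8²³ ≈0.00590296 is still above 7/1287 but 0.8²⁴ ≈0.00472237 is at or below it, so n = 24.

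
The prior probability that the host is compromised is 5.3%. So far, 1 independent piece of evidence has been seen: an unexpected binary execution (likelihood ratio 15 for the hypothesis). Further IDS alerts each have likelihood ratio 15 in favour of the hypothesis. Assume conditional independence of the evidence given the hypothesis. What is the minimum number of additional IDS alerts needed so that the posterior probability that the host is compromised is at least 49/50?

Prior odds = 0.053/0.947 = 53/947.
Bayes factor of the evidence already in hand = 15.
Odds after that evidence = (53/947) × 15 = 795/947.
Target odds = 0.98/0.02 = 49.
Need 15ⁿ ≥ 49 ÷ (795/947) = 46403/795.
15¹ = 15 falls short of 46403/795 but 15² = 225 reaches it, so n = 2.

2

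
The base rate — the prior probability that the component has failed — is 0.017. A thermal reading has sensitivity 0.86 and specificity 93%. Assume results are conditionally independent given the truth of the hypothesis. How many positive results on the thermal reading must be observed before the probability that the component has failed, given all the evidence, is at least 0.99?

Prior odds = 0.017/0.983 = 17/983.
False-positive rate = 1 − 0.93 = 0.07; likelihood ratio of a positive = 0.86/0.07 = 86/7.
Target odds: 0.99 ÷ 0.01 = 99.
Require (86/7)ⁿ ≥ 99 ÷ (17/983) = 97317/17.
(86/7)³ = 636056/343 falls short of 97317/17 but (86/7)⁴ = 54700816/2401 reaches it, so n = 4.

4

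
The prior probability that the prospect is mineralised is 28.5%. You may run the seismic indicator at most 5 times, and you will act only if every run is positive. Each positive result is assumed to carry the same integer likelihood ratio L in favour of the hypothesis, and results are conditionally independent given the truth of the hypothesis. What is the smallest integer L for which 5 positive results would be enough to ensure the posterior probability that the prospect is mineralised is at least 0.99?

Prior odds = 0.285/0.715 = 57/143.
Target odds = 0.99/0.01 = 99.
Need L⁵ ≥ 99 ÷ (57/143) = 4719/19.
3⁵ = 243 < 4719/19 ≤ 1024 = 4⁵, so L = 4.

4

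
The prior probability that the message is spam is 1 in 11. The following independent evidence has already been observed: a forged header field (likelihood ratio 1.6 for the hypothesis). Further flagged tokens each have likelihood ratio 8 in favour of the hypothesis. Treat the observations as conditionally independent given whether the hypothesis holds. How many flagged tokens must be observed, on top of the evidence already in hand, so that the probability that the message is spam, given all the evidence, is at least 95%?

3

Prior odds = (1/11)/(10/11) = 0.1.
Bayes factor of the evidence already in hand = 1.6.
Odds after that evidence = 0.1 × 1.6 = 0.16.
Target odds = 0.95/0.05 = 19.
Need 8ⁿ ≥ 19 ÷ 0.16 = 118.75.
8² = 64 falls short of 118.75 but 8³ = 512 reaches it, so n = 3.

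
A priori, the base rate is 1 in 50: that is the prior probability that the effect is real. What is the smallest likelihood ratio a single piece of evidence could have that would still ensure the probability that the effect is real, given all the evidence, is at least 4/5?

Prior odds = 0.02/0.98 = 1/49.
Target odds = 0.8/0.2 = 4.
Required Bayes factor = 4 ÷ (1/49) = 196.

196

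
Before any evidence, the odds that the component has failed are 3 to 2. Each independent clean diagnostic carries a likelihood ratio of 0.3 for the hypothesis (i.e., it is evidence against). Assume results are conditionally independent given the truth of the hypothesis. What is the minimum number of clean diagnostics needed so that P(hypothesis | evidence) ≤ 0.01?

5

Prior odds = 1.5.
Likelihood ratio per clean diagnostic = 0.3.
Target posterior odds = 0.01/0.99 = 1/99.
Need 1.5 × 0.3ⁿ ≤ 1/99, i.e. 0.3ⁿ ≤ 2/297.
0.3⁴ = 0.0081 is still above 2/297 but 0.3⁵ = 243/100000 is at or below it, so n = 5.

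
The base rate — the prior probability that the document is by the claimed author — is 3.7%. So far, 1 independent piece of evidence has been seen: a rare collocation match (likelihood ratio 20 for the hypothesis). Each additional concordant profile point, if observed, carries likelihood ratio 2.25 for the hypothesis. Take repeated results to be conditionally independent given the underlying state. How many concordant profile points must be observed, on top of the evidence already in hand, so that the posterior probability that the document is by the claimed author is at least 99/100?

6

Prior odds = 0.037/0.963 = 37/963.
Bayes factor of the evidence already in hand = 20.
Odds after that evidence = (37/963) × 20 = 740/963.
Target odds = 0.99/0.01 = 99.
Need 2.25ⁿ ≥ 99 ÷ (740/963) = 95337/740.
2.25⁵ = 59049/1024 falls short of 95337/740 but 2.25⁶ = 531441/4096 reaches it, so n = 6.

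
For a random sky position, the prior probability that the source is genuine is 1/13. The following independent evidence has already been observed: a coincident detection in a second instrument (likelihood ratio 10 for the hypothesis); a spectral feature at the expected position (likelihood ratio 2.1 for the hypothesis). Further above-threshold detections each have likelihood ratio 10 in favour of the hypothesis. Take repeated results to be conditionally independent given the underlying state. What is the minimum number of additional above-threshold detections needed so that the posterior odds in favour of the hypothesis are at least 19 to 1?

Prior odds = (1/13)/(12/13) = 1/12.
Combined Bayes factor of the evidence already in hand = 10 × 2.1 = 21.
Odds after that evidence = (1/12) × 21 = 1.75.
Target odds = 19.
Need 10ⁿ ≥ 19 ÷ 1.75 = 76/7.
10¹ = 10 falls short of 76/7 but 10² = 100 reaches it, so n = 2.

2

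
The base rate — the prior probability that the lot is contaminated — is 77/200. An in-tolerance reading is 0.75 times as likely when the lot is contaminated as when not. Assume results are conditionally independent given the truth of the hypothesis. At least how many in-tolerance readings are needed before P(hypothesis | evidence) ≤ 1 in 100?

15

Prior odds: 0.385 ÷ 0.615 = 77/123.
Likelihood ratio per in-tolerance reading = 0.75.
Target posterior odds = 0.01/0.99 = 1/99.
Need (77/123) × 0.75ⁿ ≤ 1/99, i.e. 0.75ⁿ ≤ 41/2541.
0.75¹⁴ = 4782969/268435456 is still above 41/2541 but 0.75¹⁵ ≈0.0133635 is at or below it, so n = 15.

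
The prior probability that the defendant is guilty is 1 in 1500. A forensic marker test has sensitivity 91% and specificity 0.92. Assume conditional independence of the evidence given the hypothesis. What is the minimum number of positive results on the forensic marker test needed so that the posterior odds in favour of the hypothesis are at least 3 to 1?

4

Prior odds = (1/1500)/(1499/1500) = 1/1499.
False-positive rate = 1 − 0.92 = 0.08; likelihood ratio of a positive = 0.91/0.08 = 11.375.
Target odds = 3.
Require 11.375ⁿ ≥ 3 ÷ (1/1499) = 4497.
11.375³ = 753571/512 falls short of 4497 but 11.375⁴ = 68574961/4096 reaches it, so n = 4.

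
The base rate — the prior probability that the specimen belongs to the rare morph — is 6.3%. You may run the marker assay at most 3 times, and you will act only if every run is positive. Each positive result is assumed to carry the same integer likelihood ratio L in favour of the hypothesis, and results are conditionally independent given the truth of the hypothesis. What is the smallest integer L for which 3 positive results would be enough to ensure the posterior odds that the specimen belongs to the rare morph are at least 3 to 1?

4

Prior odds = 0.063/0.937 = 63/937.
Target odds = 3.
Need L³ ≥ 3 ÷ (63/937) = 937/21.
3³ = 27 < 937/21 ≤ 64 = 4³, so L = 4.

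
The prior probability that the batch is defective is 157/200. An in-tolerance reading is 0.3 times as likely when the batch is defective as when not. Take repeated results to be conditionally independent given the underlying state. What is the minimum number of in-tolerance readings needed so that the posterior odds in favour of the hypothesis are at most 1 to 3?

Prior odds: 0.785 ÷ 0.215 = 157/43.
Likelihood ratio per in-tolerance reading = 0.3.
Target odds = 1/3.
Require 0.3ⁿ ≤ 1/3 ÷ (157/43) = 43/471.
0.3¹ = 0.3 is still above 43/471 but 0.3² = 0.09 is at or below it, so n = 2.

2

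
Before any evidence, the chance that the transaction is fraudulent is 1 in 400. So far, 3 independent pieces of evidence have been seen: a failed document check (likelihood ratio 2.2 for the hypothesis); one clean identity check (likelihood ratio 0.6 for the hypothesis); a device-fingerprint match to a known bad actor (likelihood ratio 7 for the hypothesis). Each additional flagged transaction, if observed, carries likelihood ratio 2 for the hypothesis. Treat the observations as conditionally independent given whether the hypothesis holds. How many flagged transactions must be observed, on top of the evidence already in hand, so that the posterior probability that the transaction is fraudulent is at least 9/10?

Prior odds = 0.0025/0.9975 = 1/399.
Combined Bayes factor of the evidence already in hand = 2.2 × 0.6 × 7 = 9.24.
Odds after that evidence = (1/399) × 9.24 = 11/475.
Target odds = 0.9/0.1 = 9.
Need 2ⁿ ≥ 9 ÷ (11/475) = 4275/11.
2⁸ = 256 falls short of 4275/11 but 2⁹ = 512 reaches it, so n = 9.

9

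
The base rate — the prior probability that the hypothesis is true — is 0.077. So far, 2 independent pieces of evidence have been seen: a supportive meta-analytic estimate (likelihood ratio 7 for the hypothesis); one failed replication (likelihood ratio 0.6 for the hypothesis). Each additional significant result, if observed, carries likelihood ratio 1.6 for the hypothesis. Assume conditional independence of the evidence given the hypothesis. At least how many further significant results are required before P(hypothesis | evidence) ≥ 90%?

7

Prior odds = 0.077/0.923 = 77/923.
Combined Bayes factor of the evidence already in hand = 7 × 0.6 = 4.2.
Odds after that evidence = (77/923) × 4.2 = 1617/4615.
Target odds = 0.9/0.1 = 9.
Need 1.6ⁿ ≥ 9 ÷ (1617/4615) = 13845/539.
1.6⁶ = 262144/15625 falls short of 13845/539 but 1.6⁷ = 2097152/78125 reaches it, so n = 7.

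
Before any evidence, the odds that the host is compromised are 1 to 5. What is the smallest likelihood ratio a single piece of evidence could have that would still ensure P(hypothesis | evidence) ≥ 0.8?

20

Prior odds = 0.2.
Target odds = 0.8/0.2 = 4.
Required Bayes factor = 4 ÷ 0.2 = 20.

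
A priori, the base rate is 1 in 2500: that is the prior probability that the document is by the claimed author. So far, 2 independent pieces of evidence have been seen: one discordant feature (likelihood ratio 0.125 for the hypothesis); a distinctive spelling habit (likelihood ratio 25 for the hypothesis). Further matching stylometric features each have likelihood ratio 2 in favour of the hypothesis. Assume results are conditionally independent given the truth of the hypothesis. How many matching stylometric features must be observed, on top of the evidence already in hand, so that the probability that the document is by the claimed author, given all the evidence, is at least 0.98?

16

Prior odds = 0.0004/0.9996 = 1/2499.
Combined Bayes factor of the evidence already in hand = 0.125 × 25 = 3.125.
Odds after that evidence = (1/2499) × 3.125 = 25/19992.
Target odds = 0.98/0.02 = 49.
Need 2ⁿ ≥ 49 ÷ (25/19992) = 39184.32.
2¹⁵ = 32768 falls short of 39184.32 but 2¹⁶ = 65536 reaches it, so n = 16.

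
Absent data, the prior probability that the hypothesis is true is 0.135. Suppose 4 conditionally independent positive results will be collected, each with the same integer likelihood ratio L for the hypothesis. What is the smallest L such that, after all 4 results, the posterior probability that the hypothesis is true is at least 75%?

3

Prior odds = 0.135/0.865 = 27/173.
Target odds = 0.75/0.25 = 3.
Need L⁴ ≥ 3 ÷ (27/173) = 173/9.
2⁴ = 16 < 173/9 ≤ 81 = 3⁴, so L = 3.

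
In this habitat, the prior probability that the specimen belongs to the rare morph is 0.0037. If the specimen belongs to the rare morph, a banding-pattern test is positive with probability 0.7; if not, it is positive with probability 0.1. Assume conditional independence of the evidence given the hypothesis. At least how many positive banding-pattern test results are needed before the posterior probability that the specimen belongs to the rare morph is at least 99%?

Prior odds = 0.0037/0.9963 = 37/9963.
Likelihood ratio of a positive = 0.7/0.1 = 7.
Target odds: 0.99 ÷ 0.01 = 99.
Require 7ⁿ ≥ 99 ÷ (37/9963) = 986337/37.
7⁵ = 16807 falls short of 986337/37 but 7⁶ = 117649 reaches it, so n = 6.

6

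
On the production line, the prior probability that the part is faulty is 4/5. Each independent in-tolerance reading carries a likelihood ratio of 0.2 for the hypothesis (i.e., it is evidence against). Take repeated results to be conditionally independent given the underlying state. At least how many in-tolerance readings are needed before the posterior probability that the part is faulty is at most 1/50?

Prior odds = 0.8/0.2 = 4.
Likelihood ratio per in-tolerance reading = 0.2.
Target posterior odds = 0.02/0.98 = 1/49.
Need 4 × 0.2ⁿ ≤ 1/49, i.e. 0.2ⁿ ≤ 1/196.
0.2³ = 0.008 is still above 1/196 but 0.2⁴ = 0.0016 is at or below it, so n = 4.

4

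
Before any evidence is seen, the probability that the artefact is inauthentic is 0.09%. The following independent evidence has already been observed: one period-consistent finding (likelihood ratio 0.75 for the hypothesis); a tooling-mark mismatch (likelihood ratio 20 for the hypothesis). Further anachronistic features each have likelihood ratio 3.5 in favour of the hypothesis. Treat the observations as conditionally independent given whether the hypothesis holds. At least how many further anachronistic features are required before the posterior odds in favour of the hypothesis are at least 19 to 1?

6

Prior odds = 0.0009/0.9991 = 9/9991.
Combined Bayes factor of the evidence already in hand = 0.75 × 20 = 15.
Odds after that evidence = (9/9991) × 15 = 135/9991.
Target odds = 19.
Need 3.5ⁿ ≥ 19 ÷ (135/9991) = 189829/135.
3.5⁵ = 525.21875 falls short of 189829/135 but 3.5⁶ = 1838.265625 reaches it, so n = 6.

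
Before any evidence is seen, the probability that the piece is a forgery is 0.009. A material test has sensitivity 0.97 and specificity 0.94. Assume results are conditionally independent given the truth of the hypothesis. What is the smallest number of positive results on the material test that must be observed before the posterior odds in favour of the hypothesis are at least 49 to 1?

Prior odds = 0.009/0.991 = 9/991.
False-positive rate = 1 − 0.94 = 0.06; likelihood ratio of a positive = 0.97/0.06 = 97/6.
Target odds = 49.
Need (9/991) × (97/6)ⁿ ≥ 49, i.e. (97/6)ⁿ ≥ 48559/9.
(97/6)³ = 912673/216 falls short of 48559/9 but (97/6)⁴ = 88529281/1296 reaches it, so n = 4.

4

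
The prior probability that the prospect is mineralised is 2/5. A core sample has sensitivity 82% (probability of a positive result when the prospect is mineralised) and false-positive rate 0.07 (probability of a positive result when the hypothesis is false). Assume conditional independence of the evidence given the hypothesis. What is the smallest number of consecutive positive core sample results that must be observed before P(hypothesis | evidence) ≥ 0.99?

3

Prior odds: 0.4 ÷ 0.6 = 2/3.
Likelihood ratio of a positive result = 0.82/0.07 = 82/7.
Target posterior odds = 0.99/0.01 = 99.
Require (82/7)ⁿ ≥ 99 ÷ (2/3) = 148.5.
(82/7)² = 6724/49 falls short of 148.5 but (82/7)³ = 551368/343 reaches it, so n = 3.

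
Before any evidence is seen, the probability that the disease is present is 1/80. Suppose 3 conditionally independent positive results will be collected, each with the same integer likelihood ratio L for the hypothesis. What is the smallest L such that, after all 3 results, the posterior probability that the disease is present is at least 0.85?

Prior odds = 0.0125/0.9875 = 1/79.
Target odds = 0.85/0.15 = 17/3.
Need L³ ≥ 17/3 ÷ (1/79) = 1343/3.
7³ = 343 < 1343/3 ≤ 512 = 8³, so L = 8.

8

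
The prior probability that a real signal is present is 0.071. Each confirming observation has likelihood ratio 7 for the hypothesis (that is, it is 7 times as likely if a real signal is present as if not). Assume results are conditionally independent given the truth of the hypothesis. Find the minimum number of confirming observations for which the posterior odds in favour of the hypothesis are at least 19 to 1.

Prior odds = 0.071/0.929 = 71/929.
Likelihood ratio per confirming observation = 7.
Target odds = 19.
Require 7ⁿ ≥ 19 ÷ (71/929) = 17651/71.
7² = 49 falls short of 17651/71 but 7³ = 343 reaches it, so n = 3.

3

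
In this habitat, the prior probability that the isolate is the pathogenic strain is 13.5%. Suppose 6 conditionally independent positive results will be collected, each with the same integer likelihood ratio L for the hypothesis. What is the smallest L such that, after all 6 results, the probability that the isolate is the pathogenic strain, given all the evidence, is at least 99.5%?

4

Prior odds = 0.135/0.865 = 27/173.
Target odds = 0.995/0.005 = 199.
Need L⁶ ≥ 199 ÷ (27/173) = 34427/27.
3⁶ = 729 < 34427/27 ≤ 4096 = 4⁶, so L = 4.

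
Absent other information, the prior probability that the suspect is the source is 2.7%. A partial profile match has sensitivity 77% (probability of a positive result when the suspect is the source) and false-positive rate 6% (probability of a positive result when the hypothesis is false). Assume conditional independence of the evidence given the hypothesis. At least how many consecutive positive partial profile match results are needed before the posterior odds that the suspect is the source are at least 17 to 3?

Prior odds: 0.027 ÷ 0.973 = 27/973.
Likelihood ratio of a positive result = 0.77/0.06 = 77/6.
Target odds = 17/3.
Require (77/6)ⁿ ≥ 17/3 ÷ (27/973) = 16541/81.
(77/6)² = 5929/36 falls short of 16541/81 but (77/6)³ = 456533/216 reaches it, so n = 3.

3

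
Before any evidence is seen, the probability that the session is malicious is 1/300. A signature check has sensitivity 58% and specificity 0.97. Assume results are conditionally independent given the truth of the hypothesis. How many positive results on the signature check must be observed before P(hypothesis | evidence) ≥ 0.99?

Prior odds = (1/300)/(299/300) = 1/299.
False-positive rate = 1 − 0.97 = 0.03; likelihood ratio of a positive = 0.58/0.03 = 58/3.
Target odds: 0.99 ÷ 0.01 = 99.
Need (1/299) × (58/3)ⁿ ≥ 99, i.e. (58/3)ⁿ ≥ 29601.
(58/3)³ = 195112/27 falls short of 29601 but (58/3)⁴ = 11316496/81 reaches it, so n = 4.

4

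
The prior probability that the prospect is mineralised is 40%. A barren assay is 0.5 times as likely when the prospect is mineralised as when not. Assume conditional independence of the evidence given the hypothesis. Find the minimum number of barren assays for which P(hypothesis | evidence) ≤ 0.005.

Prior odds: 0.4 ÷ 0.6 = 2/3.
Likelihood ratio per barren assay = 0.5.
Target odds: 0.005 ÷ 0.995 = 1/199.
Require 0.5ⁿ ≤ 1/199 ÷ (2/3) = 3/398.
0.5⁷ = 0.0078125 is still above 3/398 but 0.5⁸ = 0.00390625 is at or below it, so n = 8.

8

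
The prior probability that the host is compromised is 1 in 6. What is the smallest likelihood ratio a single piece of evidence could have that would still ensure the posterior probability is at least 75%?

15

Prior odds = (1/6)/(5/6) = 0.2.
Target odds = 0.75/0.25 = 3.
Required Bayes factor = 3 ÷ 0.2 = 15.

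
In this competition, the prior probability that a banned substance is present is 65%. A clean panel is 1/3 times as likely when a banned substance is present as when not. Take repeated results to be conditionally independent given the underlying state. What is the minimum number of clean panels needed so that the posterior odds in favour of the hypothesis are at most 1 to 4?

Prior odds: 0.65 ÷ 0.35 = 13/7.
Likelihood ratio per clean panel = 1/3.
Target odds = 0.25.
Need (13/7) × (1/3)ⁿ ≤ 0.25, i.e. (1/3)ⁿ ≤ 7/52.
(1/3)¹ = 1/3 is still above 7/52 but (1/3)² = 1/9 is at or below it, so n = 2.

2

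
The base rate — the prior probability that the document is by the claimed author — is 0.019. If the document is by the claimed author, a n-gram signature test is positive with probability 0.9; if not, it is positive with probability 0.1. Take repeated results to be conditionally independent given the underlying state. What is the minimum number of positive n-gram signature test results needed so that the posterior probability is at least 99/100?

Prior odds: 0.019 ÷ 0.981 = 19/981.
Likelihood ratio of a positive = 0.9/0.1 = 9.
Target odds: 0.99 ÷ 0.01 = 99.
Need (19/981) × 9ⁿ ≥ 99, i.e. 9ⁿ ≥ 97119/19.
9³ = 729 falls short of 97119/19 but 9⁴ = 6561 reaches it, so n = 4.

4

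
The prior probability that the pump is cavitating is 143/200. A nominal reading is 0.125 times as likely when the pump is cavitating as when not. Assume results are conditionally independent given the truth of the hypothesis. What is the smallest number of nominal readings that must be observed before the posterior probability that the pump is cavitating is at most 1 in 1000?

4

Prior odds = 0.715/0.285 = 143/57.
Likelihood ratio per nominal reading = 0.125.
Target posterior odds = 0.001/0.999 = 1/999.
Require 0.125ⁿ ≤ 1/999 ÷ (143/57) = 19/47619.
0.125³ = 0.001953125 is still above 19/47619 but 0.125⁴ = 1/4096 is at or below it, so n = 4.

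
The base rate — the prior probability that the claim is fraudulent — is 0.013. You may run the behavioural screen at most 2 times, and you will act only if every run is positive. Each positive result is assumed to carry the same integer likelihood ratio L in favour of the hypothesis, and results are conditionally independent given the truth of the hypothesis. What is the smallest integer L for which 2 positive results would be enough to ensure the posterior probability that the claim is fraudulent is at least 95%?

Prior odds = 0.013/0.987 = 13/987.
Target odds = 0.95/0.05 = 19.
Need L² ≥ 19 ÷ (13/987) = 18753/13.
37² = 1369 < 18753/13 ≤ 1444 = 38², so L = 38.

38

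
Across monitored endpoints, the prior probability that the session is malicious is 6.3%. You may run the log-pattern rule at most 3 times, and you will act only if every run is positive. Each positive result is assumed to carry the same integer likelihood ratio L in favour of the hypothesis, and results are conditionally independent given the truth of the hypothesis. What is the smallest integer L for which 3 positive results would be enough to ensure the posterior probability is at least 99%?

Prior odds = 0.063/0.937 = 63/937.
Target odds = 0.99/0.01 = 99.
Need L³ ≥ 99 ÷ (63/937) = 10307/7.
11³ = 1331 < 10307/7 ≤ 1728 = 12³, so L = 12.

12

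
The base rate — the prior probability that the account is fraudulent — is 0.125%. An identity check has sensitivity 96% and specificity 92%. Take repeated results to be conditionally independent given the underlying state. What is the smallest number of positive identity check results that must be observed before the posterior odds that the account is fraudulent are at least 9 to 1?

4

Prior odds = 0.00125/0.99875 = 1/799.
False-positive rate = 1 − 0.92 = 0.08; likelihood ratio of a positive = 0.96/0.08 = 12.
Target odds = 9.
Need (1/799) × 12ⁿ ≥ 9, i.e. 12ⁿ ≥ 7191.
12³ = 1728 falls short of 7191 but 12⁴ = 20736 reaches it, so n = 4.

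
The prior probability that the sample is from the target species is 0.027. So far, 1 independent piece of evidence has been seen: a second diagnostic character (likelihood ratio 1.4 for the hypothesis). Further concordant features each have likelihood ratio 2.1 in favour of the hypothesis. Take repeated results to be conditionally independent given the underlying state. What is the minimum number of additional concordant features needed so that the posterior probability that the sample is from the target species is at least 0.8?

Prior odds = 0.027/0.973 = 27/973.
Bayes factor of the evidence already in hand = 1.4.
Odds after that evidence = (27/973) × 1.4 = 27/695.
Target odds = 0.8/0.2 = 4.
Need 2.1ⁿ ≥ 4 ÷ (27/695) = 2780/27.
2.1⁶ = 85766121/1000000 falls short of 2780/27 but 2.1⁷ ≈180.109 reaches it, so n = 7.

7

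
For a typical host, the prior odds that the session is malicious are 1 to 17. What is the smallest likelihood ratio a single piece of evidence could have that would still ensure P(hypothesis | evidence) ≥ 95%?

323

Prior odds = 1/17.
Target odds = 0.95/0.05 = 19.
Required Bayes factor = 19 ÷ (1/17) = 323.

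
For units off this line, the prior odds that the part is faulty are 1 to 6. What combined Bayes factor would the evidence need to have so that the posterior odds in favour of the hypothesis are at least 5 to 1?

Prior odds = 1/6.
Target odds = 5.
Required Bayes factor = 5 ÷ (1/6) = 30.

30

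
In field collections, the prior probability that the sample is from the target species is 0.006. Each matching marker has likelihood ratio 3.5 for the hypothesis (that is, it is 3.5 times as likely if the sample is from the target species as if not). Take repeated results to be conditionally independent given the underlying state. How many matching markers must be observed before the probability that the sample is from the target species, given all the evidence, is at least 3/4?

Prior odds = 0.006/0.994 = 3/497.
Likelihood ratio per matching marker = 3.5.
Target posterior odds = 0.75/0.25 = 3.
Require 3.5ⁿ ≥ 3 ÷ (3/497) = 497.
3.5⁴ = 150.0625 falls short of 497 but 3.5⁵ = 525.21875 reaches it, so n = 5.

5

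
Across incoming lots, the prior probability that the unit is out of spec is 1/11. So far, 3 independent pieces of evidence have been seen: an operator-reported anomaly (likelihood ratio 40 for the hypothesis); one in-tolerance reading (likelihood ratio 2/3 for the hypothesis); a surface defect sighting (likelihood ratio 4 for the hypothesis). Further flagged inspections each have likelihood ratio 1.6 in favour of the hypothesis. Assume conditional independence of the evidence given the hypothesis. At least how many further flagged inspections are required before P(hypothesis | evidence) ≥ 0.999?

10

Prior odds = (1/11)/(10/11) = 0.1.
Combined Bayes factor of the evidence already in hand = 40 × (2/3) × 4 = 320/3.
Odds after that evidence = 0.1 × 320/3 = 32/3.
Target odds = 0.999/0.001 = 999.
Need 1.6ⁿ ≥ 999 ÷ (32/3) = 93.65625.
1.6⁹ = 134217728/1953125 falls short of 93.65625 but 1.6¹⁰ ≈109.951 reaches it, so n = 10.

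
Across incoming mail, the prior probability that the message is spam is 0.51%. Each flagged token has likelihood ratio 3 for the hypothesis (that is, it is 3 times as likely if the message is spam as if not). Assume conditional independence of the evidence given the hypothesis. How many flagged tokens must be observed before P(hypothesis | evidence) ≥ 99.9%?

12

Prior odds: 0.0051 ÷ 0.9949 = 51/9949.
Likelihood ratio per flagged token = 3.
Target posterior odds = 0.999/0.001 = 999.
Require 3ⁿ ≥ 999 ÷ (51/9949) = 3313017/17.
3¹¹ = 177147 falls short of 3313017/17 but 3¹² = 531441 reaches it, so n = 12.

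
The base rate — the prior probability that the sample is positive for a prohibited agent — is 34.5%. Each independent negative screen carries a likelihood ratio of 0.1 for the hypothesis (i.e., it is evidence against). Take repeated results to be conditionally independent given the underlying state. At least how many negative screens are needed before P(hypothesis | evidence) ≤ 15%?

1

Prior odds: 0.345 ÷ 0.655 = 69/131.
Likelihood ratio per negative screen = 0.1.
Target posterior odds = 0.15/0.85 = 3/17.
Require 0.1ⁿ ≤ 3/17 ÷ (69/131) = 131/391.
0.1¹ = 0.1, which is already at or below the required 131/391; so n = 1.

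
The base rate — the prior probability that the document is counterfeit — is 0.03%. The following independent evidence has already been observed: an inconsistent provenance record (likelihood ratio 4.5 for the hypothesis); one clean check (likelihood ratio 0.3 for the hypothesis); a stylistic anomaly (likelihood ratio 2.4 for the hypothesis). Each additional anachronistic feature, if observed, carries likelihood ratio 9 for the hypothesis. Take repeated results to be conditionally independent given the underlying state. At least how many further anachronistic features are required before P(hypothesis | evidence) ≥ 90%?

5

Prior odds = 0.0003/0.9997 = 3/9997.
Combined Bayes factor of the evidence already in hand = 4.5 × 0.3 × 2.4 = 3.24.
Odds after that evidence = (3/9997) × 3.24 = 243/249925.
Target odds = 0.9/0.1 = 9.
Need 9ⁿ ≥ 9 ÷ (243/249925) = 249925/27.
9⁴ = 6561 falls short of 249925/27 but 9⁵ = 59049 reaches it, so n = 5.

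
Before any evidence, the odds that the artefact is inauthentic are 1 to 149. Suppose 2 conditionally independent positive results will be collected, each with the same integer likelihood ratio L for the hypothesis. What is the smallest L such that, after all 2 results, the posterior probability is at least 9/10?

Prior odds = 1/149.
Target odds = 0.9/0.1 = 9.
Need L² ≥ 9 ÷ (1/149) = 1341.
36² = 1296 < 1341 ≤ 1369 = 37², so L = 37.

37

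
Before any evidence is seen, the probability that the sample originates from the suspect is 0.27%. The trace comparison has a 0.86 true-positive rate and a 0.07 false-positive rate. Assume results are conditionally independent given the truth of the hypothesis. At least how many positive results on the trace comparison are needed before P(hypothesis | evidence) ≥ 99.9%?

Prior odds: 0.0027 ÷ 0.9973 = 27/9973.
Likelihood ratio of a positive result = 0.86/0.07 = 86/7.
Target posterior odds = 0.999/0.001 = 999.
Require (86/7)ⁿ ≥ 999 ÷ (27/9973) = 369001.
(86/7)⁵ ≈279899 falls short of 369001 but (86/7)⁶ ≈3.43876e+06 reaches it, so n = 6.

6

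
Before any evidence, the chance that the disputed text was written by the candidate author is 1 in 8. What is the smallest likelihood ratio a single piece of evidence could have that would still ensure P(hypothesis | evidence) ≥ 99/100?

Prior odds = 0.125/0.875 = 1/7.
Target odds = 0.99/0.01 = 99.
Required Bayes factor = 99 ÷ (1/7) = 693.

693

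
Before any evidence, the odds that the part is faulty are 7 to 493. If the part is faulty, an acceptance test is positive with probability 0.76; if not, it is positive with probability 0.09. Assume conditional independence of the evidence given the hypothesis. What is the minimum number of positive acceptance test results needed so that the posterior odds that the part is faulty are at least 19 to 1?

4

Prior odds = 7/493.
Likelihood ratio of a positive = 0.76/0.09 = 76/9.
Target odds = 19.
Require (76/9)ⁿ ≥ 19 ÷ (7/493) = 9367/7.
(76/9)³ = 438976/729 falls short of 9367/7 but (76/9)⁴ = 33362176/6561 reaches it, so n = 4.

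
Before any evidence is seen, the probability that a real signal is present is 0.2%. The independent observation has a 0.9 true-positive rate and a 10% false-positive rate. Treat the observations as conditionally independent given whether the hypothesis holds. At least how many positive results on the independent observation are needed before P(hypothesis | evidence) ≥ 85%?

4

Prior odds = 0.002/0.998 = 1/499.
Likelihood ratio of a positive result = 0.9/0.1 = 9.
Target posterior odds = 0.85/0.15 = 17/3.
Need (1/499) × 9ⁿ ≥ 17/3, i.e. 9ⁿ ≥ 8483/3.
9³ = 729 falls short of 8483/3 but 9⁴ = 6561 reaches it, so n = 4.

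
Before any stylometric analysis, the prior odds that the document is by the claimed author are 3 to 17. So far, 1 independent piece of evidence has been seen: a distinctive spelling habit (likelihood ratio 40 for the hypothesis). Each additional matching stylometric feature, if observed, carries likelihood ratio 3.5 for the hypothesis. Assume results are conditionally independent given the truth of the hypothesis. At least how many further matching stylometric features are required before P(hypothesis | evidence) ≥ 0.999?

4

Prior odds = 3/17.
Bayes factor of the evidence already in hand = 40.
Odds after that evidence = (3/17) × 40 = 120/17.
Target odds = 0.999/0.001 = 999.
Need 3.5ⁿ ≥ 999 ÷ (120/17) = 141.525.
3.5³ = 42.875 falls short of 141.525 but 3.5⁴ = 150.0625 reaches it, so n = 4.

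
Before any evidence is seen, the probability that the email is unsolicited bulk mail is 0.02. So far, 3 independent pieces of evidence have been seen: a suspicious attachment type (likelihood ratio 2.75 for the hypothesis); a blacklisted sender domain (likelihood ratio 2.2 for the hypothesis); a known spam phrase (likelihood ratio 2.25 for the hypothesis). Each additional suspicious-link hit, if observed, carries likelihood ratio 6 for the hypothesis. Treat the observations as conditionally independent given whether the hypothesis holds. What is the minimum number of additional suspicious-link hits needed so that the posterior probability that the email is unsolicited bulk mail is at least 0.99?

Prior odds = 0.02/0.98 = 1/49.
Combined Bayes factor of the evidence already in hand = 2.75 × 2.2 × 2.25 = 13.6125.
Odds after that evidence = (1/49) × 13.6125 = 1089/3920.
Target odds = 0.99/0.01 = 99.
Need 6ⁿ ≥ 99 ÷ (1089/3920) = 3920/11.
6³ = 216 falls short of 3920/11 but 6⁴ = 1296 reaches it, so n = 4.

4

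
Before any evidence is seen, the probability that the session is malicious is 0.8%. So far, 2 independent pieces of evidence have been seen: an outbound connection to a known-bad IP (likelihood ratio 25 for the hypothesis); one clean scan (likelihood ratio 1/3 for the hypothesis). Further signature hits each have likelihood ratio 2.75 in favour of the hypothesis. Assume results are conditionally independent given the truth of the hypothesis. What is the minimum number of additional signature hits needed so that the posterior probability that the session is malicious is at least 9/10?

5

Prior odds = 0.008/0.992 = 1/124.
Combined Bayes factor of the evidence already in hand = 25 × (1/3) = 25/3.
Odds after that evidence = (1/124) × 25/3 = 25/372.
Target odds = 0.9/0.1 = 9.
Need 2.75ⁿ ≥ 9 ÷ (25/372) = 133.92.
2.75⁴ = 57.19140625 falls short of 133.92 but 2.75⁵ = 161051/1024 reaches it, so n = 5.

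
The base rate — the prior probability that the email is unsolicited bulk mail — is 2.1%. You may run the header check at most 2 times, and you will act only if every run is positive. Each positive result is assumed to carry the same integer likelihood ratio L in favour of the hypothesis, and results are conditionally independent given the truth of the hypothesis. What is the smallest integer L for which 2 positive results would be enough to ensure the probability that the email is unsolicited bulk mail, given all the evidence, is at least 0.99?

Prior odds = 0.021/0.979 = 21/979.
Target odds = 0.99/0.01 = 99.
Need L² ≥ 99 ÷ (21/979) = 32307/7.
67² = 4489 < 32307/7 ≤ 4624 = 68², so L = 68.

68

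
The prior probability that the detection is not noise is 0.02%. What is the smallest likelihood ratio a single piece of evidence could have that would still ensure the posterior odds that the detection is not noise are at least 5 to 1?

24995

Prior odds = 0.0002/0.9998 = 1/4999.
Target odds = 5.
Required Bayes factor = 5 ÷ (1/4999) = 24995.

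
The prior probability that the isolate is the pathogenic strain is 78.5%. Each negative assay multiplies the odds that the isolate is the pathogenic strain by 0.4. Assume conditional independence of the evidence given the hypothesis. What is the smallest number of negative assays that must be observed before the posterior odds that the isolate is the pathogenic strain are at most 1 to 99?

7

Prior odds = 0.785/0.215 = 157/43.
Likelihood ratio per negative assay = 0.4.
Target odds = 1/99.
Require 0.4ⁿ ≤ 1/99 ÷ (157/43) = 43/15543.
0.4⁶ = 64/15625 is still above 43/15543 but 0.4⁷ = 128/78125 is at or below it, so n = 7.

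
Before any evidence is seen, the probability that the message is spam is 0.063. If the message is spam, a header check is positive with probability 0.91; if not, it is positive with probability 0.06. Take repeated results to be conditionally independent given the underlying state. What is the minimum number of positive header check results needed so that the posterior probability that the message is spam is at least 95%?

3

Prior odds = 0.063/0.937 = 63/937.
Likelihood ratio of a positive = 0.91/0.06 = 91/6.
Target odds: 0.95 ÷ 0.05 = 19.
Need (63/937) × (91/6)ⁿ ≥ 19, i.e. (91/6)ⁿ ≥ 17803/63.
(91/6)² = 8281/36 falls short of 17803/63 but (91/6)³ = 753571/216 reaches it, so n = 3.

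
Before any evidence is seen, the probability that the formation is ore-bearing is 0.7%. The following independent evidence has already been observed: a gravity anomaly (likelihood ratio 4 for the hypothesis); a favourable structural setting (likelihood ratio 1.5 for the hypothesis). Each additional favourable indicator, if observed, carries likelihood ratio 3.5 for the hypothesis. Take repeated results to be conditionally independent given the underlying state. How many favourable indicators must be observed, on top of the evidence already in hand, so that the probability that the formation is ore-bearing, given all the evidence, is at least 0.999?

9

Prior odds = 0.007/0.993 = 7/993.
Combined Bayes factor of the evidence already in hand = 4 × 1.5 = 6.
Odds after that evidence = (7/993) × 6 = 14/331.
Target odds = 0.999/0.001 = 999.
Need 3.5ⁿ ≥ 999 ÷ (14/331) = 330669/14.
3.5⁸ = 5764801/256 falls short of 330669/14 but 3.5⁹ = 40353607/512 reaches it, so n = 9.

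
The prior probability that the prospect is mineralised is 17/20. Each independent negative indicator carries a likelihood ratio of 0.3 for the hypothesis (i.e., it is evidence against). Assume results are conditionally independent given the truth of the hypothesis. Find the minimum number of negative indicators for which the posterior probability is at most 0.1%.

Prior odds: 0.85 ÷ 0.15 = 17/3.
Likelihood ratio per negative indicator = 0.3.
Target odds: 0.001 ÷ 0.999 = 1/999.
Need (17/3) × 0.3ⁿ ≤ 1/999, i.e. 0.3ⁿ ≤ 1/5661.
0.3⁷ = 2187/10000000 is still above 1/5661 but 0.3⁸ = 6561/100000000 is at or below it, so n = 8.

8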